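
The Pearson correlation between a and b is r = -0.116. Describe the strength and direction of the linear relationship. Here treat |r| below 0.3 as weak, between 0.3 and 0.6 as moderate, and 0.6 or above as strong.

r = -0.116 < 0 so the relationship is negative.
|r| = 0.116, which falls in the weak range.

weak negative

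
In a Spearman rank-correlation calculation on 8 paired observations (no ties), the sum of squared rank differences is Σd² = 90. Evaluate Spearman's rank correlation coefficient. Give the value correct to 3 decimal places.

-0.071

ρ = 1 − 6Σd² / [n(n²−1)] = 1 − 6×90 / (8×63)
  = 1 − 540/504 = 1 − 1.0714 ≈ -0.071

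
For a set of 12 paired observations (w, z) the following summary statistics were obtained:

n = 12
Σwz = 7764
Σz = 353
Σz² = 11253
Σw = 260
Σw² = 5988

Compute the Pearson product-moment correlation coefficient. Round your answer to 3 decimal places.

r = (nΣwz − ΣwΣz) / √[(nΣw² − (Σw)²)(nΣz² − (Σz)²)]
Numerator: 12×7764 − 260×353 = 1388
Denominator: √[(71856 − 67600)(135036 − 124609)] = √[4256 × 10427] = 6661.6298
r = 1388 / 6661.6298 ≈ 0.208

0.208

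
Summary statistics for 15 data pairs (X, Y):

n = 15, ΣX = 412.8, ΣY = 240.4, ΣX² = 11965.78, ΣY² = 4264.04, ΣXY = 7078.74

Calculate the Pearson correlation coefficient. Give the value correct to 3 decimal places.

0.928

r = (nΣXY − ΣXΣY) / √[(nΣX² − (ΣX)²)(nΣY² − (ΣY)²)]
Numerator: 15×7078.74 − 412.8×240.4 = 6943.98
Denominator: √[(179486.7 − 170403.84)(63960.6 − 57792.16)] = √[9082.86 × 6168.44] = 7485.1237
r = 6943.98 / 7485.1237 ≈ 0.928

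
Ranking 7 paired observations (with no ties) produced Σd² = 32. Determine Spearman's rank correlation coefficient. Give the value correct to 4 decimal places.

ρ = 1 − 6Σd² / [n(n²−1)] = 1 − 6×32 / (7×48)
  = 1 − 192/336 = 1 − 0.57143 ≈ 0.4286

0.4286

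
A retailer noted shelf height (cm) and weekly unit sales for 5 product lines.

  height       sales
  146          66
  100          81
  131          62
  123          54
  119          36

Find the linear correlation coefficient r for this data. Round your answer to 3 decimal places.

n = 5, Σx = 619, Σy = 299, Σx² = 77767, Σy² = 18973, Σxy = 36784
nΣxy − ΣxΣy = 183920 − 185081 = -1161
nΣx² − (Σx)² = 388835 − 383161 = 5674; nΣy² − (Σy)² = 94865 − 89401 = 5464
r = -1161 / √(5674 × 5464) = -1161 / 5568.0101 ≈ -0.209

-0.209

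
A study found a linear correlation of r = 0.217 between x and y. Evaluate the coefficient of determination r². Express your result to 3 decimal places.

0.047

r² = (0.217)² = 0.047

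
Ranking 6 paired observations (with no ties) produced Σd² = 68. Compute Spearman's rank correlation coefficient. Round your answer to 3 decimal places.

-0.943

ρ = 1 − 6Σd² / [n(n²−1)] = 1 − 6×68 / (6×35)
  = 1 − 408/210 = 1 − 1.9429 ≈ -0.943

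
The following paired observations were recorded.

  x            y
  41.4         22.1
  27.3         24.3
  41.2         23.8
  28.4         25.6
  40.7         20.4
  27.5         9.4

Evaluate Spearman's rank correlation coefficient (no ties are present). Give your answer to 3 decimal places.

Rank x: 6, 1, 5, 3, 4, 2
Rank y: 3, 5, 4, 6, 2, 1
d = rank(x) − rank(y): 3, -4, 1, -3, 2, 1; Σd² = 40
ρ = 1 − 6Σd² / [n(n²−1)] = 1 − 6×40 / (6×35) = 1 − 240/210 ≈ -0.143

-0.143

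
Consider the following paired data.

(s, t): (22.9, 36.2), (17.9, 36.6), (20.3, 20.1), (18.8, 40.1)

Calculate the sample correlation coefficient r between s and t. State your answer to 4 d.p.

n = 4, Σs = 79.9, Σt = 133, Σs² = 1610.35, Σt² = 4662.02, Σst = 2646.03
nΣst − ΣsΣt = 10584.12 − 10626.7 = -42.58
nΣs² − (Σs)² = 6441.4 − 6384.01 = 57.39; nΣt² − (Σt)² = 18648.08 − 17689 = 959.08
r = -42.58 / √(57.39 × 959.08) = -42.58 / 234.6095 ≈ -0.1815

-0.1815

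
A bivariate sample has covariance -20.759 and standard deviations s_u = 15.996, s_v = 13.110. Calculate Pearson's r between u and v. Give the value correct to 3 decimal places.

r = Cov(u,v) / (s_u · s_v) = -20.759 / (15.996 × 13.110)
  = -20.759 / 209.7076 ≈ -0.099

-0.099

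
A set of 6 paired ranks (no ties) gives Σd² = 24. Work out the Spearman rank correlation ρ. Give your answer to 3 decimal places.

ρ = 1 − 6Σd² / [n(n²−1)] = 1 − 6×24 / (6×35)
  = 1 − 144/210 = 1 − 0.6857 ≈ 0.314

0.314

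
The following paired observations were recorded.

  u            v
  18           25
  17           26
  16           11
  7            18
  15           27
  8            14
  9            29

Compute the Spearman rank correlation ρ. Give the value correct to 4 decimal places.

Rank u: 7, 6, 5, 1, 4, 2, 3
Rank v: 4, 5, 1, 3, 6, 2, 7
d = rank(u) − rank(v): 3, 1, 4, -2, -2, 0, -4; Σd² = 50
ρ = 1 − 6Σd² / [n(n²−1)] = 1 − 6×50 / (7×48) = 1 − 300/336 ≈ 0.1071

0.1071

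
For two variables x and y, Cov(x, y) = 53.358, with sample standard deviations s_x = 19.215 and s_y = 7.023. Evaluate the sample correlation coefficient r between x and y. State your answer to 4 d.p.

r = Cov(x,y) / (s_x · s_y) = 53.358 / (19.215 × 7.023)
  = 53.358 / 134.9469 ≈ 0.3954

0.3954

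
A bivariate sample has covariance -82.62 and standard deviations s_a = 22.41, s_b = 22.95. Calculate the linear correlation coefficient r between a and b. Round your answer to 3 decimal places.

-0.161

r = Cov(a,b) / (s_a · s_b) = -82.62 / (22.41 × 22.95)
  = -82.62 / 514.3095 ≈ -0.161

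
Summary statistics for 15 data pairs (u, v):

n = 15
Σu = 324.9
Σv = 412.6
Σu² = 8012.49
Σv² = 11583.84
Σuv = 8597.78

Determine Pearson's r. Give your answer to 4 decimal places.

r = (nΣuv − ΣuΣv) / √[(nΣu² − (Σu)²)(nΣv² − (Σv)²)]
Numerator: 15×8597.78 − 324.9×412.6 = -5087.04
Denominator: √[(120187.35 − 105560.01)(173757.6 − 170238.76)] = √[14627.34 × 3518.84] = 7174.3480
r = -5087.04 / 7174.3480 ≈ -0.7091

-0.7091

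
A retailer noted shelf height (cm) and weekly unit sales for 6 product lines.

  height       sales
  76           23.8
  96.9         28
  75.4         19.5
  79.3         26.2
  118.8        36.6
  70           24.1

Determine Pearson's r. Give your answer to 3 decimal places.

0.918

n = 6, Σx = 516.4, Σy = 158.2, Σx² = 46152.7, Σy² = 4337.5, Σxy = 14105.04
nΣxy − ΣxΣy = 84630.24 − 81694.48 = 2935.76
nΣx² − (Σx)² = 276916.2 − 266668.96 = 10247.24; nΣy² − (Σy)² = 26025 − 25027.24 = 997.76
r = 2935.76 / √(10247.24 × 997.76) = 2935.76 / 3197.5438 ≈ 0.918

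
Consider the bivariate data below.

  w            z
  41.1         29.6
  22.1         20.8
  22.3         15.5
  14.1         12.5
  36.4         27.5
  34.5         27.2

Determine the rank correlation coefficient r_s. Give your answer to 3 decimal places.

0.943

Rank w: 6, 2, 3, 1, 5, 4
Rank z: 6, 3, 2, 1, 5, 4
d = rank(w) − rank(z): 0, -1, 1, 0, 0, 0; Σd² = 2
ρ = 1 − 6Σd² / [n(n²−1)] = 1 − 6×2 / (6×35) = 1 − 12/210 ≈ 0.943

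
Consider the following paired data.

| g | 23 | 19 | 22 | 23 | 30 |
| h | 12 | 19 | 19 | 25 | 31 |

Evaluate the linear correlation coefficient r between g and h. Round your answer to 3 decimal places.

0.689

n = 5, Σg = 117, Σh = 106, Σg² = 2803, Σh² = 2452, Σgh = 2560
nΣgh − ΣgΣh = 12800 − 12402 = 398
nΣg² − (Σg)² = 14015 − 13689 = 326; nΣh² − (Σh)² = 12260 − 11236 = 1024
r = 398 / √(326 × 1024) = 398 / 577.7750 ≈ 0.689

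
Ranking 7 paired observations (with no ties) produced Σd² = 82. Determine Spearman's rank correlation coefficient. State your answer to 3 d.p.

ρ = 1 − 6Σd² / [n(n²−1)] = 1 − 6×82 / (7×48)
  = 1 − 492/336 = 1 − 1.4643 ≈ -0.464

-0.464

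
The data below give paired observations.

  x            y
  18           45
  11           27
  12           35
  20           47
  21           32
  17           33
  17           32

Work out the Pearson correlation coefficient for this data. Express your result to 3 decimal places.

0.507

n = 7, Σx = 116, Σy = 251, Σx² = 2008, Σy² = 9325, Σxy = 4244
nΣxy − ΣxΣy = 29708 − 29116 = 592
nΣx² − (Σx)² = 14056 − 13456 = 600; nΣy² − (Σy)² = 65275 − 63001 = 2274
r = 592 / √(600 × 2274) = 592 / 1168.0753 ≈ 0.507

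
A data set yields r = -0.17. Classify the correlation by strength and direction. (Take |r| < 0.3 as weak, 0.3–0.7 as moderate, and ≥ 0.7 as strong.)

weak negative

r = -0.17 < 0 so the relationship is negative.
|r| = 0.17, which falls in the weak range.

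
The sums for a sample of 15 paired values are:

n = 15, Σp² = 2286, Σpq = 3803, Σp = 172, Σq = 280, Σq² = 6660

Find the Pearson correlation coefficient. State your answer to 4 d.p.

0.8833

r = (nΣpq − ΣpΣq) / √[(nΣp² − (Σp)²)(nΣq² − (Σq)²)]
Numerator: 15×3803 − 172×280 = 8885
Denominator: √[(34290 − 29584)(99900 − 78400)] = √[4706 × 21500] = 10058.7773
r = 8885 / 10058.7773 ≈ 0.8833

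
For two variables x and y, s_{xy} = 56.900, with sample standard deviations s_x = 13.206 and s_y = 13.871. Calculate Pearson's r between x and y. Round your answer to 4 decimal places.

r = Cov(x,y) / (s_x · s_y) = 56.900 / (13.206 × 13.871)
  = 56.900 / 183.1804 ≈ 0.3106

0.3106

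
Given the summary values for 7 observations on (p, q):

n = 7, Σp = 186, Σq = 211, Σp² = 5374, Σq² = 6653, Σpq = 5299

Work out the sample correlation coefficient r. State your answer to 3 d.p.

r = (nΣpq − ΣpΣq) / √[(nΣp² − (Σp)²)(nΣq² − (Σq)²)]
Numerator: 7×5299 − 186×211 = -2153
Denominator: √[(37618 − 34596)(46571 − 44521)] = √[3022 × 2050] = 2488.9958
r = -2153 / 2488.9958 ≈ -0.865

-0.865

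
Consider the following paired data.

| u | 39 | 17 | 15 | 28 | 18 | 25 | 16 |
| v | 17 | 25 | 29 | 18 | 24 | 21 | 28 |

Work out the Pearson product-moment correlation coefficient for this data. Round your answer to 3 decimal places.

-0.918

n = 7, Σu = 158, Σv = 162, Σu² = 4024, Σv² = 3880, Σuv = 3432
nΣuv − ΣuΣv = 24024 − 25596 = -1572
nΣu² − (Σu)² = 28168 − 24964 = 3204; nΣv² − (Σv)² = 27160 − 26244 = 916
r = -1572 / √(3204 × 916) = -1572 / 1713.1445 ≈ -0.918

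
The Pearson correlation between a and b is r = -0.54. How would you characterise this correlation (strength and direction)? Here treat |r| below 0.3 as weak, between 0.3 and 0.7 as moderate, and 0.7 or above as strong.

r = -0.54 < 0 so the relationship is negative.
|r| = 0.54, which falls in the moderate range.

moderate negative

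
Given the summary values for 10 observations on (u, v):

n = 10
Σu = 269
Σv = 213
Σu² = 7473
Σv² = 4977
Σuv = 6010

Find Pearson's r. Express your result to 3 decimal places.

r = (nΣuv − ΣuΣv) / √[(nΣu² − (Σu)²)(nΣv² − (Σv)²)]
Numerator: 10×6010 − 269×213 = 2803
Denominator: √[(74730 − 72361)(49770 − 45369)] = √[2369 × 4401] = 3228.9269
r = 2803 / 3228.9269 ≈ 0.868

0.868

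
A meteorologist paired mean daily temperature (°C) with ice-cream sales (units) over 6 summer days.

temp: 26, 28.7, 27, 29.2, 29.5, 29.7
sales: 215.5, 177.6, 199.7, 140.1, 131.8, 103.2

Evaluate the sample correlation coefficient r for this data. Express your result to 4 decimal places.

n = 6, Σx = 170.1, Σy = 967.9, Σx² = 4833.67, Σy² = 165511.59, Σxy = 27136.08
nΣxy − ΣxΣy = 162816.48 − 164639.79 = -1823.31
nΣx² − (Σx)² = 29002.02 − 28934.01 = 68.01; nΣy² − (Σy)² = 993069.54 − 936830.41 = 56239.13
r = -1823.31 / √(68.01 × 56239.13) = -1823.31 / 1955.7155 ≈ -0.9323

-0.9323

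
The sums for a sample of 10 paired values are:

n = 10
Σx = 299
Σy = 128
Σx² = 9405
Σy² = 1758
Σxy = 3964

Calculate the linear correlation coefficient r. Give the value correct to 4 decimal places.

r = (nΣxy − ΣxΣy) / √[(nΣx² − (Σx)²)(nΣy² − (Σy)²)]
Numerator: 10×3964 − 299×128 = 1368
Denominator: √[(94050 − 89401)(17580 − 16384)] = √[4649 × 1196] = 2358.0085
r = 1368 / 2358.0085 ≈ 0.5802

0.5802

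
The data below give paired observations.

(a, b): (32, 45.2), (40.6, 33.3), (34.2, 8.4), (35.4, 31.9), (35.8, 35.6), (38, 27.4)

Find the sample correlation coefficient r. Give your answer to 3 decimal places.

n = 6, Σa = 216, Σb = 181.8, Σa² = 7820.8, Σb² = 6258.22, Σab = 6530.6
nΣab − ΣaΣb = 39183.6 − 39268.8 = -85.2
nΣa² − (Σa)² = 46924.8 − 46656 = 268.8; nΣb² − (Σb)² = 37549.32 − 33051.24 = 4498.08
r = -85.2 / √(268.8 × 4498.08) = -85.2 / 1099.5835 ≈ -0.077

-0.077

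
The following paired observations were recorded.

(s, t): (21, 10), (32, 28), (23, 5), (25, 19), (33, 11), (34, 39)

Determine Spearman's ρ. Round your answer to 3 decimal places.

Rank s: 1, 4, 2, 3, 5, 6
Rank t: 2, 5, 1, 4, 3, 6
d = rank(s) − rank(t): -1, -1, 1, -1, 2, 0; Σd² = 8
ρ = 1 − 6Σd² / [n(n²−1)] = 1 − 6×8 / (6×35) = 1 − 48/210 ≈ 0.771

0.771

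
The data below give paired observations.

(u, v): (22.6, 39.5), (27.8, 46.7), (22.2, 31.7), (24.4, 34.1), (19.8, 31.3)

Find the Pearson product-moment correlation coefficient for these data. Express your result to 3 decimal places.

0.836

n = 5, Σu = 116.8, Σv = 183.3, Σu² = 2763.84, Σv² = 6888.53, Σuv = 4346.48
nΣuv − ΣuΣv = 21732.4 − 21409.44 = 322.96
nΣu² − (Σu)² = 13819.2 − 13642.24 = 176.96; nΣv² − (Σv)² = 34442.65 − 33598.89 = 843.76
r = 322.96 / √(176.96 × 843.76) = 322.96 / 386.4088 ≈ 0.836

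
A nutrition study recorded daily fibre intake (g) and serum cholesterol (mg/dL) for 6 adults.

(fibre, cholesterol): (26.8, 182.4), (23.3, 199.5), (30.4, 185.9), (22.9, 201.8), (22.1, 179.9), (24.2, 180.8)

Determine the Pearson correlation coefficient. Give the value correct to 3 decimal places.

-0.267

n = 6, Σx = 149.7, Σy = 1130.3, Σx² = 3783.75, Σy² = 213404.71, Σxy = 28160.4
nΣxy − ΣxΣy = 168962.4 − 169205.91 = -243.51
nΣx² − (Σx)² = 22702.5 − 22410.09 = 292.41; nΣy² − (Σy)² = 1280428.26 − 1277578.09 = 2850.17
r = -243.51 / √(292.41 × 2850.17) = -243.51 / 912.9174 ≈ -0.267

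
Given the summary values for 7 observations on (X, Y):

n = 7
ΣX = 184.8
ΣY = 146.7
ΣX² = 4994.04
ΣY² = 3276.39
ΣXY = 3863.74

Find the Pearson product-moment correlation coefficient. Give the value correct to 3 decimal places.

-0.060

r = (nΣXY − ΣXΣY) / √[(nΣX² − (ΣX)²)(nΣY² − (ΣY)²)]
Numerator: 7×3863.74 − 184.8×146.7 = -63.98
Denominator: √[(34958.28 − 34151.04)(22934.73 − 21520.89)] = √[807.24 × 1413.84] = 1068.3203
r = -63.98 / 1068.3203 ≈ -0.060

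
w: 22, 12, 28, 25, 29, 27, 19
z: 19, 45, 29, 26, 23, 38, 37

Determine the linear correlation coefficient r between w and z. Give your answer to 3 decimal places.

-0.612

n = 7, Σw = 162, Σz = 217, Σw² = 3968, Σz² = 7245, Σwz = 4816
nΣwz − ΣwΣz = 33712 − 35154 = -1442
nΣw² − (Σw)² = 27776 − 26244 = 1532; nΣz² − (Σz)² = 50715 − 47089 = 3626
r = -1442 / √(1532 × 3626) = -1442 / 2356.9115 ≈ -0.612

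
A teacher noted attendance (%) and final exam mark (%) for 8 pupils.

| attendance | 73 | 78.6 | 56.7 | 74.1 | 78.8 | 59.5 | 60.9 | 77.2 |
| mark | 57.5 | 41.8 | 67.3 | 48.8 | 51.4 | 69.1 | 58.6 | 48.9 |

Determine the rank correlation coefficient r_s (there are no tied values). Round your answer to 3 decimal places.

-0.810

Rank attendance: 4, 7, 1, 5, 8, 2, 3, 6
Rank mark: 5, 1, 7, 2, 4, 8, 6, 3
d = rank(attendance) − rank(mark): -1, 6, -6, 3, 4, -6, -3, 3; Σd² = 152
ρ = 1 − 6Σd² / [n(n²−1)] = 1 − 6×152 / (8×63) = 1 − 912/504 ≈ -0.810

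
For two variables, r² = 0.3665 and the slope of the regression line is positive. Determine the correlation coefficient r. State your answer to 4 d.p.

|r| = √0.3665 = 0.6054
The association is positive, so r = 0.6054.

0.6054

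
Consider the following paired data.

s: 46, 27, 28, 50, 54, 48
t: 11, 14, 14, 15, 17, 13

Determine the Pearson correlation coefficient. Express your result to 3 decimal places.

n = 6, Σs = 253, Σt = 84, Σs² = 11349, Σt² = 1196, Σst = 3568
nΣst − ΣsΣt = 21408 − 21252 = 156
nΣs² − (Σs)² = 68094 − 64009 = 4085; nΣt² − (Σt)² = 7176 − 7056 = 120
r = 156 / √(4085 × 120) = 156 / 700.1428 ≈ 0.223

0.223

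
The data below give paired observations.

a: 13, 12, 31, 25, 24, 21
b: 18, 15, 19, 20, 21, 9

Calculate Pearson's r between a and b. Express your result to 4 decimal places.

n = 6, Σa = 126, Σb = 102, Σa² = 2916, Σb² = 1832, Σab = 2196
nΣab − ΣaΣb = 13176 − 12852 = 324
nΣa² − (Σa)² = 17496 − 15876 = 1620; nΣb² − (Σb)² = 10992 − 10404 = 588
r = 324 / √(1620 × 588) = 324 / 975.9918 ≈ 0.3320

0.3320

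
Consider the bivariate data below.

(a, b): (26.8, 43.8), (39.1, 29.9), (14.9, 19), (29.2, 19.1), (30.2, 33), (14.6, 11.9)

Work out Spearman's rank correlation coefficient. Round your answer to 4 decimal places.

0.6000

Rank a: 3, 6, 2, 4, 5, 1
Rank b: 6, 4, 2, 3, 5, 1
d = rank(a) − rank(b): -3, 2, 0, 1, 0, 0; Σd² = 14
ρ = 1 − 6Σd² / [n(n²−1)] = 1 − 6×14 / (6×35) = 1 − 84/210 ≈ 0.6000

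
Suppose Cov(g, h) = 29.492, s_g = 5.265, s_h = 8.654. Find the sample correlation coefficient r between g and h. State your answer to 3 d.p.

r = Cov(g,h) / (s_g · s_h) = 29.492 / (5.265 × 8.654)
  = 29.492 / 45.5633 ≈ 0.647

0.647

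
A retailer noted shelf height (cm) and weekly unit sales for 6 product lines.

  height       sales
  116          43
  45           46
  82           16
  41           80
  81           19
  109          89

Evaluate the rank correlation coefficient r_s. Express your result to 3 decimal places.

-0.143

Rank height: 6, 2, 4, 1, 3, 5
Rank sales: 3, 4, 1, 5, 2, 6
d = rank(height) − rank(sales): 3, -2, 3, -4, 1, -1; Σd² = 40
ρ = 1 − 6Σd² / [n(n²−1)] = 1 − 6×40 / (6×35) = 1 − 240/210 ≈ -0.143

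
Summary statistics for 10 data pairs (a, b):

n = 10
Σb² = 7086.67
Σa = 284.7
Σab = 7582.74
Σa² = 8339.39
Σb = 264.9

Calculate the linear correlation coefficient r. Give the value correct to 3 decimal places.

0.322

r = (nΣab − ΣaΣb) / √[(nΣa² − (Σa)²)(nΣb² − (Σb)²)]
Numerator: 10×7582.74 − 284.7×264.9 = 410.37
Denominator: √[(83393.9 − 81054.09)(70866.7 − 70172.01)] = √[2339.81 × 694.69] = 1274.9285
r = 410.37 / 1274.9285 ≈ 0.322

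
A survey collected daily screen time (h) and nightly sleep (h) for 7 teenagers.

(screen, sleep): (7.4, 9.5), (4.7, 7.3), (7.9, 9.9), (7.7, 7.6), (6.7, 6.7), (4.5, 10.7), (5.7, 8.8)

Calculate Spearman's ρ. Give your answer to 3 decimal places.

0.000

Rank screen: 5, 2, 7, 6, 4, 1, 3
Rank sleep: 5, 2, 6, 3, 1, 7, 4
d = rank(screen) − rank(sleep): 0, 0, 1, 3, 3, -6, -1; Σd² = 56
ρ = 1 − 6Σd² / [n(n²−1)] = 1 − 6×56 / (7×48) = 1 − 336/336 ≈ 0.000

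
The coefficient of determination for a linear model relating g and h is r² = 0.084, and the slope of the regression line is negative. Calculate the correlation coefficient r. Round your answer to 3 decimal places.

-0.290

|r| = √0.084 = 0.290
The association is negative, so r = −0.290.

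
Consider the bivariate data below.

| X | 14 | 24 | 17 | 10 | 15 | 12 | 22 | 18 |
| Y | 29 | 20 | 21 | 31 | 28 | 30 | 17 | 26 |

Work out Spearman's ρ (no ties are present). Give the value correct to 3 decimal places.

Rank X: 3, 8, 5, 1, 4, 2, 7, 6
Rank Y: 6, 2, 3, 8, 5, 7, 1, 4
d = rank(X) − rank(Y): -3, 6, 2, -7, -1, -5, 6, 2; Σd² = 164
ρ = 1 − 6Σd² / [n(n²−1)] = 1 − 6×164 / (8×63) = 1 − 984/504 ≈ -0.952

-0.952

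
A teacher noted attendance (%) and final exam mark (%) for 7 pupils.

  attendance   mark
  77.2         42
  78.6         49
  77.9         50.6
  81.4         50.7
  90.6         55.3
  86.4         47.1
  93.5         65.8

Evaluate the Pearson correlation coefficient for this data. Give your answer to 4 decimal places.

0.8012

n = 7, Σx = 585.6, Σy = 360.5, Σx² = 49247.74, Σy² = 18901.99, Σxy = 30394.44
nΣxy − ΣxΣy = 212761.08 − 211108.8 = 1652.28
nΣx² − (Σx)² = 344734.18 − 342927.36 = 1806.82; nΣy² − (Σy)² = 132313.93 − 129960.25 = 2353.68
r = 1652.28 / √(1806.82 × 2353.68) = 1652.28 / 2062.2018 ≈ 0.8012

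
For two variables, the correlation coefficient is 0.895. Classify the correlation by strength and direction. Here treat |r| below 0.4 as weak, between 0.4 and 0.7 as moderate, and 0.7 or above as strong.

r = 0.895 > 0 so the relationship is positive.
|r| = 0.895, which falls in the strong range.

strong positive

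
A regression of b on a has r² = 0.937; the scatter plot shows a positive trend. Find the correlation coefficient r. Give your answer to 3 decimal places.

0.968

|r| = √0.937 = 0.968
The association is positive, so r = 0.968.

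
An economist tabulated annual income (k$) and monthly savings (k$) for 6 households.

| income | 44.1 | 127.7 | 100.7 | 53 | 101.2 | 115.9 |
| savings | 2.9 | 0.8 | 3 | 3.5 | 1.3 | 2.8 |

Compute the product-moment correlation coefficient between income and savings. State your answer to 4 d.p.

n = 6, Σx = 542.6, Σy = 14.3, Σx² = 54875.84, Σy² = 39.83, Σxy = 1173.73
nΣxy − ΣxΣy = 7042.38 − 7759.18 = -716.8
nΣx² − (Σx)² = 329255.04 − 294414.76 = 34840.28; nΣy² − (Σy)² = 238.98 − 204.49 = 34.49
r = -716.8 / √(34840.28 × 34.49) = -716.8 / 1096.1940 ≈ -0.6539

-0.6539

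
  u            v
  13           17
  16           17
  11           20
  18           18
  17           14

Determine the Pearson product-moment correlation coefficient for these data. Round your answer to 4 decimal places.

n = 5, Σu = 75, Σv = 86, Σu² = 1159, Σv² = 1498, Σuv = 1275
nΣuv − ΣuΣv = 6375 − 6450 = -75
nΣu² − (Σu)² = 5795 − 5625 = 170; nΣv² − (Σv)² = 7490 − 7396 = 94
r = -75 / √(170 × 94) = -75 / 126.4120 ≈ -0.5933

-0.5933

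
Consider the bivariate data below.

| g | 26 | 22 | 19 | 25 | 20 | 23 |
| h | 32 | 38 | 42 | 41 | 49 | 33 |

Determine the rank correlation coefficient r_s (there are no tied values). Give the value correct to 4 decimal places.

-0.7714

Rank g: 6, 3, 1, 5, 2, 4
Rank h: 1, 3, 5, 4, 6, 2
d = rank(g) − rank(h): 5, 0, -4, 1, -4, 2; Σd² = 62
ρ = 1 − 6Σd² / [n(n²−1)] = 1 − 6×62 / (6×35) = 1 − 372/210 ≈ -0.7714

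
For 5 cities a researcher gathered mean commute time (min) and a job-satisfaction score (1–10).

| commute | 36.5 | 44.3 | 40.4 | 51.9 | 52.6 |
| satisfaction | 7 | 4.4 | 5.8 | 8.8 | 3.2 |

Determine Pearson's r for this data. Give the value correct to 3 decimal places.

-0.135

n = 5, Σx = 225.7, Σy = 29.2, Σx² = 10387.27, Σy² = 189.68, Σxy = 1309.78
nΣxy − ΣxΣy = 6548.9 − 6590.44 = -41.54
nΣx² − (Σx)² = 51936.35 − 50940.49 = 995.86; nΣy² − (Σy)² = 948.4 − 852.64 = 95.76
r = -41.54 / √(995.86 × 95.76) = -41.54 / 308.8099 ≈ -0.135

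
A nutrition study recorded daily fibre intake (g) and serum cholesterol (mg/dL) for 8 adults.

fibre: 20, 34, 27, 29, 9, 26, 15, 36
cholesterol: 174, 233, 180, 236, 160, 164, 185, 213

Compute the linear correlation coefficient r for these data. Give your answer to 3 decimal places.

0.715

n = 8, Σx = 196, Σy = 1545, Σx² = 5404, Σy² = 304751, Σxy = 39253
nΣxy − ΣxΣy = 314024 − 302820 = 11204
nΣx² − (Σx)² = 43232 − 38416 = 4816; nΣy² − (Σy)² = 2438008 − 2387025 = 50983
r = 11204 / √(4816 × 50983) = 11204 / 15669.5286 ≈ 0.715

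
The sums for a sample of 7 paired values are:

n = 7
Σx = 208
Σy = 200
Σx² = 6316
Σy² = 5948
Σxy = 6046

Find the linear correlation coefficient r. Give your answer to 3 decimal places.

r = (nΣxy − ΣxΣy) / √[(nΣx² − (Σx)²)(nΣy² − (Σy)²)]
Numerator: 7×6046 − 208×200 = 722
Denominator: √[(44212 − 43264)(41636 − 40000)] = √[948 × 1636] = 1245.3626
r = 722 / 1245.3626 ≈ 0.580

0.580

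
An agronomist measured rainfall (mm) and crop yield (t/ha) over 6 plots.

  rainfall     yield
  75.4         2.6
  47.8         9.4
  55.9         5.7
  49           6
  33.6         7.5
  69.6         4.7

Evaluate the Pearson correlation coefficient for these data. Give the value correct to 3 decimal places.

-0.813

n = 6, Σx = 331.3, Σy = 35.9, Σx² = 19468.93, Σy² = 241.95, Σxy = 1837.11
nΣxy − ΣxΣy = 11022.66 − 11893.67 = -871.01
nΣx² − (Σx)² = 116813.58 − 109759.69 = 7053.89; nΣy² − (Σy)² = 1451.7 − 1288.81 = 162.89
r = -871.01 / √(7053.89 × 162.89) = -871.01 / 1071.9180 ≈ -0.813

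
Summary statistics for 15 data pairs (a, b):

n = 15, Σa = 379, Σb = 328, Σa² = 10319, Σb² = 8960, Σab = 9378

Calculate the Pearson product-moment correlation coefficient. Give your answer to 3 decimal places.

0.946

r = (nΣab − ΣaΣb) / √[(nΣa² − (Σa)²)(nΣb² − (Σb)²)]
Numerator: 15×9378 − 379×328 = 16358
Denominator: √[(154785 − 143641)(134400 − 107584)] = √[11144 × 26816] = 17286.9171
r = 16358 / 17286.9171 ≈ 0.946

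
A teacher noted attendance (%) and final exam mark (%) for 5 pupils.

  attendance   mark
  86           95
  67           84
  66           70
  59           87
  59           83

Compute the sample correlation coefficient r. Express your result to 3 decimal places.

0.519

n = 5, Σx = 337, Σy = 419, Σx² = 23203, Σy² = 35439, Σxy = 28448
nΣxy − ΣxΣy = 142240 − 141203 = 1037
nΣx² − (Σx)² = 116015 − 113569 = 2446; nΣy² − (Σy)² = 177195 − 175561 = 1634
r = 1037 / √(2446 × 1634) = 1037 / 1999.1908 ≈ 0.519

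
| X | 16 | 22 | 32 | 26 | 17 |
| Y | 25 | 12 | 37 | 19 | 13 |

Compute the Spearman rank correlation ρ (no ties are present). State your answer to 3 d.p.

0.300

Rank X: 1, 3, 5, 4, 2
Rank Y: 4, 1, 5, 3, 2
d = rank(X) − rank(Y): -3, 2, 0, 1, 0; Σd² = 14
ρ = 1 − 6Σd² / [n(n²−1)] = 1 − 6×14 / (5×24) = 1 − 84/120 ≈ 0.300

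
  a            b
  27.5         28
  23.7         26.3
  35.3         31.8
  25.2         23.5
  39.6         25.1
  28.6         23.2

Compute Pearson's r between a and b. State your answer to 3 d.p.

0.312

n = 6, Σa = 179.9, Σb = 157.9, Σa² = 5585.19, Σb² = 4207.43, Σab = 4765.53
nΣab − ΣaΣb = 28593.18 − 28406.21 = 186.97
nΣa² − (Σa)² = 33511.14 − 32364.01 = 1147.13; nΣb² − (Σb)² = 25244.58 − 24932.41 = 312.17
r = 186.97 / √(1147.13 × 312.17) = 186.97 / 598.4142 ≈ 0.312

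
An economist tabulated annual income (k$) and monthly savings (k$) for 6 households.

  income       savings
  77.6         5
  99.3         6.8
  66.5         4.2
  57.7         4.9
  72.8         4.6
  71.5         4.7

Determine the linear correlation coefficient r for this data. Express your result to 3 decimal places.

0.853

n = 6, Σx = 445.4, Σy = 30.2, Σx² = 34045.88, Σy² = 156.14, Σxy = 2296.2
nΣxy − ΣxΣy = 13777.2 − 13451.08 = 326.12
nΣx² − (Σx)² = 204275.28 − 198381.16 = 5894.12; nΣy² − (Σy)² = 936.84 − 912.04 = 24.8
r = 326.12 / √(5894.12 × 24.8) = 326.12 / 382.3273 ≈ 0.853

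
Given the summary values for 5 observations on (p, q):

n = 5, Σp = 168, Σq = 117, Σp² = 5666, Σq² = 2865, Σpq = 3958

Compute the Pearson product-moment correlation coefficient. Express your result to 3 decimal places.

r = (nΣpq − ΣpΣq) / √[(nΣp² − (Σp)²)(nΣq² − (Σq)²)]
Numerator: 5×3958 − 168×117 = 134
Denominator: √[(28330 − 28224)(14325 − 13689)] = √[106 × 636] = 259.6459
r = 134 / 259.6459 ≈ 0.516

0.516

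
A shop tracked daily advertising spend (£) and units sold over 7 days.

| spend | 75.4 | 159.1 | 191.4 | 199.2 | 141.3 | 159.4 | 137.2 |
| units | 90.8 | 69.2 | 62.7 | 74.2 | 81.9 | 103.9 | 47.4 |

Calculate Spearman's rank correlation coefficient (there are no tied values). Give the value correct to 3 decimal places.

Rank spend: 1, 4, 6, 7, 3, 5, 2
Rank units: 6, 3, 2, 4, 5, 7, 1
d = rank(spend) − rank(units): -5, 1, 4, 3, -2, -2, 1; Σd² = 60
ρ = 1 − 6Σd² / [n(n²−1)] = 1 − 6×60 / (7×48) = 1 − 360/336 ≈ -0.071

-0.071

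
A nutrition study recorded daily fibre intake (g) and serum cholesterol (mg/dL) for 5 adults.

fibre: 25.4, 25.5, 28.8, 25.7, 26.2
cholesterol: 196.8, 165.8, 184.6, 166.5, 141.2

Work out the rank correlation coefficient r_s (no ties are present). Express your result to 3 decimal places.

-0.300

Rank fibre: 1, 2, 5, 3, 4
Rank cholesterol: 5, 2, 4, 3, 1
d = rank(fibre) − rank(cholesterol): -4, 0, 1, 0, 3; Σd² = 26
ρ = 1 − 6Σd² / [n(n²−1)] = 1 − 6×26 / (5×24) = 1 − 156/120 ≈ -0.300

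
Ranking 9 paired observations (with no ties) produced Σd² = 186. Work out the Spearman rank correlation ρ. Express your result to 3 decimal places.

ρ = 1 − 6Σd² / [n(n²−1)] = 1 − 6×186 / (9×80)
  = 1 − 1116/720 = 1 − 1.5500 ≈ -0.550

-0.550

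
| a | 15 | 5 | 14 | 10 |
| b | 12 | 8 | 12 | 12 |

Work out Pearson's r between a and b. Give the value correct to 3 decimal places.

0.880

n = 4, Σa = 44, Σb = 44, Σa² = 546, Σb² = 496, Σab = 508
nΣab − ΣaΣb = 2032 − 1936 = 96
nΣa² − (Σa)² = 2184 − 1936 = 248; nΣb² − (Σb)² = 1984 − 1936 = 48
r = 96 / √(248 × 48) = 96 / 109.1055 ≈ 0.880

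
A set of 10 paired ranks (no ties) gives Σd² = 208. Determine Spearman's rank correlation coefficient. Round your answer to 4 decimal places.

-0.2606

ρ = 1 − 6Σd² / [n(n²−1)] = 1 − 6×208 / (10×99)
  = 1 − 1248/990 = 1 − 1.26061 ≈ -0.2606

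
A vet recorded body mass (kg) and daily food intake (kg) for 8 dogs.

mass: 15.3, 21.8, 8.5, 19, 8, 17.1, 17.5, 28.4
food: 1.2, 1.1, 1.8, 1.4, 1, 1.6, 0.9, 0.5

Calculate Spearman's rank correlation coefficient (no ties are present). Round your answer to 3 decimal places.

Rank mass: 3, 7, 2, 6, 1, 4, 5, 8
Rank food: 5, 4, 8, 6, 3, 7, 2, 1
d = rank(mass) − rank(food): -2, 3, -6, 0, -2, -3, 3, 7; Σd² = 120
ρ = 1 − 6Σd² / [n(n²−1)] = 1 − 6×120 / (8×63) = 1 − 720/504 ≈ -0.429

-0.429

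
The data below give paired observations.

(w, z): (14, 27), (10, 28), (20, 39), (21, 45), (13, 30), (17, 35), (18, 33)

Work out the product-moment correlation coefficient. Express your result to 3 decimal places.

0.886

n = 7, Σw = 113, Σz = 237, Σw² = 1919, Σz² = 8273, Σwz = 3962
nΣwz − ΣwΣz = 27734 − 26781 = 953
nΣw² − (Σw)² = 13433 − 12769 = 664; nΣz² − (Σz)² = 57911 − 56169 = 1742
r = 953 / √(664 × 1742) = 953 / 1075.4943 ≈ 0.886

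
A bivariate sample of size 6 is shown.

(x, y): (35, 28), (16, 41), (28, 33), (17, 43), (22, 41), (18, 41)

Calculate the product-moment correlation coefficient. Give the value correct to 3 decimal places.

n = 6, Σx = 136, Σy = 227, Σx² = 3362, Σy² = 8765, Σxy = 4931
nΣxy − ΣxΣy = 29586 − 30872 = -1286
nΣx² − (Σx)² = 20172 − 18496 = 1676; nΣy² − (Σy)² = 52590 − 51529 = 1061
r = -1286 / √(1676 × 1061) = -1286 / 1333.5052 ≈ -0.964

-0.964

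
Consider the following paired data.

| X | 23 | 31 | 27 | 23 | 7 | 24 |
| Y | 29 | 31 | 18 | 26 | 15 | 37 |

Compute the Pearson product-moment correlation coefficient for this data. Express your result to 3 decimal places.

0.577

n = 6, ΣX = 135, ΣY = 156, ΣX² = 3373, ΣY² = 4396, ΣXY = 3705
nΣXY − ΣXΣY = 22230 − 21060 = 1170
nΣX² − (ΣX)² = 20238 − 18225 = 2013; nΣY² − (ΣY)² = 26376 − 24336 = 2040
r = 1170 / √(2013 × 2040) = 1170 / 2026.4550 ≈ 0.577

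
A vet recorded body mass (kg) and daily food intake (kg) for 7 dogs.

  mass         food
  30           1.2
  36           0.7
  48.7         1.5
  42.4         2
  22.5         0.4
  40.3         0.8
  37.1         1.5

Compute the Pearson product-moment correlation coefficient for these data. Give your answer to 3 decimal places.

n = 7, Σx = 257, Σy = 8.1, Σx² = 9872.2, Σy² = 11.23, Σxy = 315.94
nΣxy − ΣxΣy = 2211.58 − 2081.7 = 129.88
nΣx² − (Σx)² = 69105.4 − 66049 = 3056.4; nΣy² − (Σy)² = 78.61 − 65.61 = 13
r = 129.88 / √(3056.4 × 13) = 129.88 / 199.3319 ≈ 0.652

0.652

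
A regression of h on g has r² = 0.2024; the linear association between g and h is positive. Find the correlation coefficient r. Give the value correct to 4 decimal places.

0.4499

|r| = √0.2024 = 0.4499
The association is positive, so r = 0.4499.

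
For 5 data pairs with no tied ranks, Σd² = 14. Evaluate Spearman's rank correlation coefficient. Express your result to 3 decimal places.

0.300

ρ = 1 − 6Σd² / [n(n²−1)] = 1 − 6×14 / (5×24)
  = 1 − 84/120 = 1 − 0.7000 ≈ 0.300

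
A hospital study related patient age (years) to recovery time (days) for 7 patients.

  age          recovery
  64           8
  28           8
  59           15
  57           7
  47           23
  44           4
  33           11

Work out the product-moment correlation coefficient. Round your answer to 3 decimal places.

n = 7, Σx = 332, Σy = 76, Σx² = 16844, Σy² = 1068, Σxy = 3640
nΣxy − ΣxΣy = 25480 − 25232 = 248
nΣx² − (Σx)² = 117908 − 110224 = 7684; nΣy² − (Σy)² = 7476 − 5776 = 1700
r = 248 / √(7684 × 1700) = 248 / 3614.2496 ≈ 0.069

0.069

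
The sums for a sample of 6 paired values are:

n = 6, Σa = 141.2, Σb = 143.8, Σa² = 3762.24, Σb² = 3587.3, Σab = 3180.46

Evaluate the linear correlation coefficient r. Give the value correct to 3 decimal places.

-0.818

r = (nΣab − ΣaΣb) / √[(nΣa² − (Σa)²)(nΣb² − (Σb)²)]
Numerator: 6×3180.46 − 141.2×143.8 = -1221.8
Denominator: √[(22573.44 − 19937.44)(21523.8 − 20678.44)] = √[2636 × 845.36] = 1492.7722
r = -1221.8 / 1492.7722 ≈ -0.818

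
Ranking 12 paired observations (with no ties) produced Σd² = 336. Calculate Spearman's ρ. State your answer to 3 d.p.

ρ = 1 − 6Σd² / [n(n²−1)] = 1 − 6×336 / (12×143)
  = 1 − 2016/1716 = 1 − 1.1748 ≈ -0.175

-0.175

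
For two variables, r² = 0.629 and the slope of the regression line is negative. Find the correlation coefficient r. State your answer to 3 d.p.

|r| = √0.629 = 0.793
The association is negative, so r = −0.793.

-0.793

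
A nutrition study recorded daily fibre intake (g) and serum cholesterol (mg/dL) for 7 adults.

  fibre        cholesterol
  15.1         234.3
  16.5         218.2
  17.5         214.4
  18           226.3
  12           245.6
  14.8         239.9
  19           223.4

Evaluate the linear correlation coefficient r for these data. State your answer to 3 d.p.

n = 7, Σx = 112.9, Σy = 1602.1, Σx² = 1854.55, Σy² = 367465.71, Σxy = 25705.95
nΣxy − ΣxΣy = 179941.65 − 180877.09 = -935.44
nΣx² − (Σx)² = 12981.85 − 12746.41 = 235.44; nΣy² − (Σy)² = 2572259.97 − 2566724.41 = 5535.56
r = -935.44 / √(235.44 × 5535.56) = -935.44 / 1141.6183 ≈ -0.819

-0.819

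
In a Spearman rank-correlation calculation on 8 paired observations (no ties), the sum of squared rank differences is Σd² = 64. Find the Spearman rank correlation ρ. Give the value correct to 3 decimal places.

0.238

ρ = 1 − 6Σd² / [n(n²−1)] = 1 − 6×64 / (8×63)
  = 1 − 384/504 = 1 − 0.7619 ≈ 0.238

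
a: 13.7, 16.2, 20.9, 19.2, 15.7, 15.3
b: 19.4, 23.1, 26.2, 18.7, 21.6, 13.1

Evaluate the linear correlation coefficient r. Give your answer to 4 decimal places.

0.5149

n = 6, Σa = 101, Σb = 122.1, Σa² = 1736.16, Σb² = 2584.27, Σab = 2086.17
nΣab − ΣaΣb = 12517.02 − 12332.1 = 184.92
nΣa² − (Σa)² = 10416.96 − 10201 = 215.96; nΣb² − (Σb)² = 15505.62 − 14908.41 = 597.21
r = 184.92 / √(215.96 × 597.21) = 184.92 / 359.1288 ≈ 0.5149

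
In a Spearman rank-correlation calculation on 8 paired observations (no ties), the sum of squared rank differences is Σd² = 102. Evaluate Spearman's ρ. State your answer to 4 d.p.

ρ = 1 − 6Σd² / [n(n²−1)] = 1 − 6×102 / (8×63)
  = 1 − 612/504 = 1 − 1.21429 ≈ -0.2143

-0.2143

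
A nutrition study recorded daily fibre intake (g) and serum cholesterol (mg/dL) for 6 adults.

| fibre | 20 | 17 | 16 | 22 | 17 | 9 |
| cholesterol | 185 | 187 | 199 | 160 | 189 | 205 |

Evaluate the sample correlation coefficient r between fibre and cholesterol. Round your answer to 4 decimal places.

-0.8597

n = 6, Σx = 101, Σy = 1125, Σx² = 1799, Σy² = 212141, Σxy = 18641
nΣxy − ΣxΣy = 111846 − 113625 = -1779
nΣx² − (Σx)² = 10794 − 10201 = 593; nΣy² − (Σy)² = 1272846 − 1265625 = 7221
r = -1779 / √(593 × 7221) = -1779 / 2069.3122 ≈ -0.8597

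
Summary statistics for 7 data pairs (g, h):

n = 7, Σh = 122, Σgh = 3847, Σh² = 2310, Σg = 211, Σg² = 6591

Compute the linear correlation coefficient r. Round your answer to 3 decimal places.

r = (nΣgh − ΣgΣh) / √[(nΣg² − (Σg)²)(nΣh² − (Σh)²)]
Numerator: 7×3847 − 211×122 = 1187
Denominator: √[(46137 − 44521)(16170 − 14884)] = √[1616 × 1286] = 1441.5880
r = 1187 / 1441.5880 ≈ 0.823

0.823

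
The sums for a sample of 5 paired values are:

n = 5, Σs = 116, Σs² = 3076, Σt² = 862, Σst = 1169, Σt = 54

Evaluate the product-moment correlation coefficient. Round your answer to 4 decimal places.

r = (nΣst − ΣsΣt) / √[(nΣs² − (Σs)²)(nΣt² − (Σt)²)]
Numerator: 5×1169 − 116×54 = -419
Denominator: √[(15380 − 13456)(4310 − 2916)] = √[1924 × 1394] = 1637.6984
r = -419 / 1637.6984 ≈ -0.2558

-0.2558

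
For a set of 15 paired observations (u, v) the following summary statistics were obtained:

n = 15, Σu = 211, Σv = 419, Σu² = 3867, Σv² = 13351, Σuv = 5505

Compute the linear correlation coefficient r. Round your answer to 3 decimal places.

r = (nΣuv − ΣuΣv) / √[(nΣu² − (Σu)²)(nΣv² − (Σv)²)]
Numerator: 15×5505 − 211×419 = -5834
Denominator: √[(58005 − 44521)(200265 − 175561)] = √[13484 × 24704] = 18251.2667
r = -5834 / 18251.2667 ≈ -0.320

-0.320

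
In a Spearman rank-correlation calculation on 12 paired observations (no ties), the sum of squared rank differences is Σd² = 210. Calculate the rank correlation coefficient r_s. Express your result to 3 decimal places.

0.266

ρ = 1 − 6Σd² / [n(n²−1)] = 1 − 6×210 / (12×143)
  = 1 − 1260/1716 = 1 − 0.7343 ≈ 0.266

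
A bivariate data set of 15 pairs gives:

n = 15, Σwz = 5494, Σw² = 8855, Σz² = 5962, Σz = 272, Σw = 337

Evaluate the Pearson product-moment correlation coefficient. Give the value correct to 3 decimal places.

r = (nΣwz − ΣwΣz) / √[(nΣw² − (Σw)²)(nΣz² − (Σz)²)]
Numerator: 15×5494 − 337×272 = -9254
Denominator: √[(132825 − 113569)(89430 − 73984)] = √[19256 × 15446] = 17246.1061
r = -9254 / 17246.1061 ≈ -0.537

-0.537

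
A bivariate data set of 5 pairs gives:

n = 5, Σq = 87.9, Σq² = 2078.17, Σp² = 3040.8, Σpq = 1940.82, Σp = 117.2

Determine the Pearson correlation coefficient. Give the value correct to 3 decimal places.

-0.302

r = (nΣpq − ΣpΣq) / √[(nΣp² − (Σp)²)(nΣq² − (Σq)²)]
Numerator: 5×1940.82 − 117.2×87.9 = -597.78
Denominator: √[(15204 − 13735.84)(10390.85 − 7726.41)] = √[1468.16 × 2664.44] = 1977.8332
r = -597.78 / 1977.8332 ≈ -0.302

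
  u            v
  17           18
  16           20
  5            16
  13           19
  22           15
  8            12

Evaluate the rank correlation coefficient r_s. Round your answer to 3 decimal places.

0.143

Rank u: 5, 4, 1, 3, 6, 2
Rank v: 4, 6, 3, 5, 2, 1
d = rank(u) − rank(v): 1, -2, -2, -2, 4, 1; Σd² = 30
ρ = 1 − 6Σd² / [n(n²−1)] = 1 − 6×30 / (6×35) = 1 − 180/210 ≈ 0.143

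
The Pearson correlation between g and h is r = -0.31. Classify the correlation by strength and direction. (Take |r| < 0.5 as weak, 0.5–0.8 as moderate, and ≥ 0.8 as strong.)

weak negative

r = -0.31 < 0 so the relationship is negative.
|r| = 0.31, which falls in the weak range.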